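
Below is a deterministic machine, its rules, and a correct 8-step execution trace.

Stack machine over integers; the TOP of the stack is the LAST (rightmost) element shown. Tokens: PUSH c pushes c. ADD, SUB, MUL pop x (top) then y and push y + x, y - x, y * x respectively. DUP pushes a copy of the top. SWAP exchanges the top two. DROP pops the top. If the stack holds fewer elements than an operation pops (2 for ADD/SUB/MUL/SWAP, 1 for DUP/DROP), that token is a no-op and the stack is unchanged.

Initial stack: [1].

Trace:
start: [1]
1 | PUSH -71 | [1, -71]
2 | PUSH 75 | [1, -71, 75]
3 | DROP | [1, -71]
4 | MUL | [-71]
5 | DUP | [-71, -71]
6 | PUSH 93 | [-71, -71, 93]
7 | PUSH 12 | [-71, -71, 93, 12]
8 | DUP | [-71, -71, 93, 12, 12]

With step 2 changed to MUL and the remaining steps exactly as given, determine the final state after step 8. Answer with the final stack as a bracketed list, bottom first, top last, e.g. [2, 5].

(re-executing from step 2 with the substitution; state before step 2: [1, -71])
2 | MUL | [-71]
3 | DROP | []
4 | MUL | []
5 | DUP | []
6 | PUSH 93 | [93]
7 | PUSH 12 | [93, 12]
8 | DUP | [93, 12, 12]

[93, 12, 12]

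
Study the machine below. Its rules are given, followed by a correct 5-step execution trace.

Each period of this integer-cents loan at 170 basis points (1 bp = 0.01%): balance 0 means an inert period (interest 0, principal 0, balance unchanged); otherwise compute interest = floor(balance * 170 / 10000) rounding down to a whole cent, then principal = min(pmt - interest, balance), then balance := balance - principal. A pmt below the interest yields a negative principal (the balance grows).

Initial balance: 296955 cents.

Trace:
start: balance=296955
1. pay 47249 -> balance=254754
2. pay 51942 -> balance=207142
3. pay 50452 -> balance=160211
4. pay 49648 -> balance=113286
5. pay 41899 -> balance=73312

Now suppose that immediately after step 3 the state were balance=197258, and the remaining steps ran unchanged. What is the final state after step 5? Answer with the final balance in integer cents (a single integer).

state after step 3 := balance=197258
4. pay 49648 -> balance=150963
5. pay 41899 -> balance=111630

111630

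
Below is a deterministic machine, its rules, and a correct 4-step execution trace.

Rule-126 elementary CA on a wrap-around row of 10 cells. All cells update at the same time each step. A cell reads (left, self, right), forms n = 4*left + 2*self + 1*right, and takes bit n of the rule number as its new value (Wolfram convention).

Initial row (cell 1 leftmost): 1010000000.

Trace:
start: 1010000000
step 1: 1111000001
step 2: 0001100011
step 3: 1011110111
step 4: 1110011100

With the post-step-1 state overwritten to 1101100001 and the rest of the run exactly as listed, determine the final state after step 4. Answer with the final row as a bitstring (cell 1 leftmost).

0110110000

state after step 1 := 1101100001
step 2: 0111110011
step 3: 1100011111
step 4: 0110110000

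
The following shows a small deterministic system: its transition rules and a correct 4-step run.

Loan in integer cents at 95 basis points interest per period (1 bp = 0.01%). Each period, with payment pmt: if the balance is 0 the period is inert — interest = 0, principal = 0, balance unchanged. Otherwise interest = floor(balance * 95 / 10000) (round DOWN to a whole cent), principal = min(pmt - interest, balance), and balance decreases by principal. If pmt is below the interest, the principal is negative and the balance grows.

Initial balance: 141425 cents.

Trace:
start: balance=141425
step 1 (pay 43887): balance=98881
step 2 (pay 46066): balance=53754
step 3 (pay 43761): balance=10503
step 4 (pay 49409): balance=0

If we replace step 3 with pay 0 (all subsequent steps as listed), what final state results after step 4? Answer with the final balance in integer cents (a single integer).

5370

(re-executing from step 3 with the substitution; state before step 3: balance=53754)
step 3 (pay 0): balance=54264
step 4 (pay 49409): balance=5370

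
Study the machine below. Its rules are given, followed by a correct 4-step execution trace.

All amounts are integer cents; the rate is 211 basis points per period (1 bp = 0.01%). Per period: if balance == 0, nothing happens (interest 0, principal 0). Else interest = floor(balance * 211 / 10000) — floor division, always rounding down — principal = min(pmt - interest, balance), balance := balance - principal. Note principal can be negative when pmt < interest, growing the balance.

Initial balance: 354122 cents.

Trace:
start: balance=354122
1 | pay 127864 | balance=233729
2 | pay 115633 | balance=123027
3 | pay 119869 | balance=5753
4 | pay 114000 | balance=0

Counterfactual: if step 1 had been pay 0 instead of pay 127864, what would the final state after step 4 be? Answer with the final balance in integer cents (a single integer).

28004

(re-executing from step 1 with the substitution; state before step 1: balance=354122)
1 | pay 0 | balance=361593
2 | pay 115633 | balance=253589
3 | pay 119869 | balance=139070
4 | pay 114000 | balance=28004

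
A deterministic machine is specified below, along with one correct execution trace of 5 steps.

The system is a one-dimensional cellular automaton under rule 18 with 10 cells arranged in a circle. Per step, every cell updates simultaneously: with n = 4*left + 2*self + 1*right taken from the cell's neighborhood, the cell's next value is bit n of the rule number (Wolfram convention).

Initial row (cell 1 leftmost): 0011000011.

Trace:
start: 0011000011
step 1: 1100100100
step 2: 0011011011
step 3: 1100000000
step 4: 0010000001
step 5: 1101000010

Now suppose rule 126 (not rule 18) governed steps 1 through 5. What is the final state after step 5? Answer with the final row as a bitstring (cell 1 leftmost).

(re-executing steps 1..5 under rule 126; state before step 1: 0011000011)
step 1: 1111100111
step 2: 0000111100
step 3: 0001100110
step 4: 0011111111
step 5: 1110000001

1110000001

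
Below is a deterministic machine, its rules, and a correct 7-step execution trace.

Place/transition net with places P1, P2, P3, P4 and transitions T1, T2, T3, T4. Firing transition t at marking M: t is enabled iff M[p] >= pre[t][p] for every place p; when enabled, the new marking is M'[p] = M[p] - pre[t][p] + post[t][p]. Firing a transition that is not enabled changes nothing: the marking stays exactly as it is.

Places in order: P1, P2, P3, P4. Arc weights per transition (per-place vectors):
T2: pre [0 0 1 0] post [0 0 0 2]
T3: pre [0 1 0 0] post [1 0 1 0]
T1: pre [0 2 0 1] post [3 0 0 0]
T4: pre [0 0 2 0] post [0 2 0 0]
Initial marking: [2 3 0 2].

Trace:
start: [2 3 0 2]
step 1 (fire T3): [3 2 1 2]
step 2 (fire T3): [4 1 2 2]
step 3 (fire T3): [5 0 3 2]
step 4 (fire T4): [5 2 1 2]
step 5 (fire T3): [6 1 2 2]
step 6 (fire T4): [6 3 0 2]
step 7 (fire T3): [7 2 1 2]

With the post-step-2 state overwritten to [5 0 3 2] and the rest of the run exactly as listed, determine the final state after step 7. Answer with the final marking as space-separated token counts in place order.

7 2 1 2

state after step 2 := [5 0 3 2]
step 3 (fire T3): [5 0 3 2]
step 4 (fire T4): [5 2 1 2]
step 5 (fire T3): [6 1 2 2]
step 6 (fire T4): [6 3 0 2]
step 7 (fire T3): [7 2 1 2]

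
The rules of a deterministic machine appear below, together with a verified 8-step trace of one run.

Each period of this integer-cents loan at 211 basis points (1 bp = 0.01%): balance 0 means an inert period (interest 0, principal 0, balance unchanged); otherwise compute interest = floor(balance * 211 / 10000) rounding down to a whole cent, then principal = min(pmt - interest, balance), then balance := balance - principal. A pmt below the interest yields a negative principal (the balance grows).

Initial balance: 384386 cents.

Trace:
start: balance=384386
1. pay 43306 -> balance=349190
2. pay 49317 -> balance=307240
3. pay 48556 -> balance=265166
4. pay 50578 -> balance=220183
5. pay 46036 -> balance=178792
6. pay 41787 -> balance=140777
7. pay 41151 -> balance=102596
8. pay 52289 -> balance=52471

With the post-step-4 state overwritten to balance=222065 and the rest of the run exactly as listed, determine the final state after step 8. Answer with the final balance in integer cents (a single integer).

54518

state after step 4 := balance=222065
5. pay 46036 -> balance=180714
6. pay 41787 -> balance=142740
7. pay 41151 -> balance=104600
8. pay 52289 -> balance=54518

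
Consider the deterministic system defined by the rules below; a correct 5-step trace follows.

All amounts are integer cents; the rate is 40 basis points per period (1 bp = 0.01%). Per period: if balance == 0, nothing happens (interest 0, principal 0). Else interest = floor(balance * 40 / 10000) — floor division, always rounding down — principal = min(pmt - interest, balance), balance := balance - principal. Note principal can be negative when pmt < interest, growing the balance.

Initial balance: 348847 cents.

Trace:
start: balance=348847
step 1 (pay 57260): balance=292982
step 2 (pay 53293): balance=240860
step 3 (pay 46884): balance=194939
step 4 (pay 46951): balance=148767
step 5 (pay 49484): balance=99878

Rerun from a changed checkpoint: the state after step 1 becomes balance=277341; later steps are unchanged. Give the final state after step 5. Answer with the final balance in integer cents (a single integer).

83985

state after step 1 := balance=277341
step 2 (pay 53293): balance=225157
step 3 (pay 46884): balance=179173
step 4 (pay 46951): balance=132938
step 5 (pay 49484): balance=83985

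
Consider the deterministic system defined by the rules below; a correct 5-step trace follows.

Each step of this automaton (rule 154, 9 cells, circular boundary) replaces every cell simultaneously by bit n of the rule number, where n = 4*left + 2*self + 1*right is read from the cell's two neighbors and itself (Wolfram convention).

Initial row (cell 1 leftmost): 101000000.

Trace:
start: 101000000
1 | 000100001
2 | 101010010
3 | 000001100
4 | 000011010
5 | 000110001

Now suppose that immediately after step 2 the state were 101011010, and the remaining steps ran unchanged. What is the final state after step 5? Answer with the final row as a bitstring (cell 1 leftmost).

001000100

state after step 2 := 101011010
3 | 000010000
4 | 000101000
5 | 001000100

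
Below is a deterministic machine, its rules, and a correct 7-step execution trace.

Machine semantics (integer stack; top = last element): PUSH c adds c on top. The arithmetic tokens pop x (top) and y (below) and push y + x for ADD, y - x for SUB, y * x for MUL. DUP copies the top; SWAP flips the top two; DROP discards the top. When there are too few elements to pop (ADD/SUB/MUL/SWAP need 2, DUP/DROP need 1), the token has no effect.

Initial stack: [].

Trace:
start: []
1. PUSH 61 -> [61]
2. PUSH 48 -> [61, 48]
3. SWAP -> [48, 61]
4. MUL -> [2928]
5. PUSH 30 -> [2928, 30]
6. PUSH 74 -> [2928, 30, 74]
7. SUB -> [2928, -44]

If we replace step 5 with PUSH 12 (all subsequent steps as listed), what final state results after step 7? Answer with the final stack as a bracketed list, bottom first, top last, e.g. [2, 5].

[2928, -62]

(re-executing from step 5 with the substitution; state before step 5: [2928])
5. PUSH 12 -> [2928, 12]
6. PUSH 74 -> [2928, 12, 74]
7. SUB -> [2928, -62]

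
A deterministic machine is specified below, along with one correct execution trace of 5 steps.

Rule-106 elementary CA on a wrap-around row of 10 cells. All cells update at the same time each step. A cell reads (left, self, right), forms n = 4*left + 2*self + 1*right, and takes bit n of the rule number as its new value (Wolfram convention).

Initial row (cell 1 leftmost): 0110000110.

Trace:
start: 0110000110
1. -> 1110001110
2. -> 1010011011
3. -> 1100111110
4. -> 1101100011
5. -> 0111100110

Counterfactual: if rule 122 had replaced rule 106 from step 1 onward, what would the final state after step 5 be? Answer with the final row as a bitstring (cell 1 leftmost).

1100000011

(re-executing steps 1..5 under rule 122; state before step 1: 0110000110)
1. -> 1111001111
2. -> 0001111000
3. -> 0011001100
4. -> 0111111110
5. -> 1100000011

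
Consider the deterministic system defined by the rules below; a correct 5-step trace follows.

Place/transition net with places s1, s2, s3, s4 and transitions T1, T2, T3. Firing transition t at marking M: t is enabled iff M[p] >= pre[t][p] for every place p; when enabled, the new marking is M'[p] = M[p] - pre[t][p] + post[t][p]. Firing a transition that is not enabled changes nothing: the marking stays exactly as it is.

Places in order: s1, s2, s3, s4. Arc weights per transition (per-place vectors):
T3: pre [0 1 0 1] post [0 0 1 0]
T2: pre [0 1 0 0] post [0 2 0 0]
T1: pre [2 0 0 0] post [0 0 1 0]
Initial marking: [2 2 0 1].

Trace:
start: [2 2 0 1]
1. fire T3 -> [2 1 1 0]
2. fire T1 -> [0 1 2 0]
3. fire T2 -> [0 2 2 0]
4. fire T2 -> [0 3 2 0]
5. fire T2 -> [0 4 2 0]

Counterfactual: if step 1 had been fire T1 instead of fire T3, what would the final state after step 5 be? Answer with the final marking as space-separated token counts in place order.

(re-executing from step 1 with the substitution; state before step 1: [2 2 0 1])
1. fire T1 -> [0 2 1 1]
2. fire T1 -> [0 2 1 1]
3. fire T2 -> [0 3 1 1]
4. fire T2 -> [0 4 1 1]
5. fire T2 -> [0 5 1 1]

0 5 1 1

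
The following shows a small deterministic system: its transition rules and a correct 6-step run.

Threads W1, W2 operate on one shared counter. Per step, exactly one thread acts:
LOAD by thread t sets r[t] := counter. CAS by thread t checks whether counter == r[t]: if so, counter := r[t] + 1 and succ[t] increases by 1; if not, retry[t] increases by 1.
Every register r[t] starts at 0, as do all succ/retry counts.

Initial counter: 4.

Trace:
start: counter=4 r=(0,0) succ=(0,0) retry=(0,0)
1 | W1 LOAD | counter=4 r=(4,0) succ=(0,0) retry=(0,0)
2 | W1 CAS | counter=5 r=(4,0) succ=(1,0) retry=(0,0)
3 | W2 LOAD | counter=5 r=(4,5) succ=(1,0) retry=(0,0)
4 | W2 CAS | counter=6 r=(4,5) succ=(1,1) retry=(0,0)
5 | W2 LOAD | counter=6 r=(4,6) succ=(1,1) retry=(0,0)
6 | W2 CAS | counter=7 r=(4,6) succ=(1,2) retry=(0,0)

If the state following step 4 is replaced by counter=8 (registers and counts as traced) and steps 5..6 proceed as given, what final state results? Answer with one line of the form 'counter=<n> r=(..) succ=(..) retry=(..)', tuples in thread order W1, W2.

counter=9 r=(4,8) succ=(1,2) retry=(0,0)

state after step 4 := counter=8 r=(4,5) succ=(1,1) retry=(0,0)
5 | W2 LOAD | counter=8 r=(4,8) succ=(1,1) retry=(0,0)
6 | W2 CAS | counter=9 r=(4,8) succ=(1,2) retry=(0,0)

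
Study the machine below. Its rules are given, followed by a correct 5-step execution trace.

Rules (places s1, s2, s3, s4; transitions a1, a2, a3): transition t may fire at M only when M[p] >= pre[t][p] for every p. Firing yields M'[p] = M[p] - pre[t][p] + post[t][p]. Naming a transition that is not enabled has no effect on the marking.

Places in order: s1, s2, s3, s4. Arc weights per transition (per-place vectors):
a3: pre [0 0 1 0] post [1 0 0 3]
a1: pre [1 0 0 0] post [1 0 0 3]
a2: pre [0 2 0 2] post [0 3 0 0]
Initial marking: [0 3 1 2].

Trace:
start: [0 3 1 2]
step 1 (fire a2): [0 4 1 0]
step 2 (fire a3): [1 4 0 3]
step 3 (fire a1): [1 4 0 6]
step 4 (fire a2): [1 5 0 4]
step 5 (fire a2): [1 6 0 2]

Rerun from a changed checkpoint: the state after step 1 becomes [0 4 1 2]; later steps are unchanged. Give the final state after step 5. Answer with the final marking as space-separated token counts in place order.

state after step 1 := [0 4 1 2]
step 2 (fire a3): [1 4 0 5]
step 3 (fire a1): [1 4 0 8]
step 4 (fire a2): [1 5 0 6]
step 5 (fire a2): [1 6 0 4]

1 6 0 4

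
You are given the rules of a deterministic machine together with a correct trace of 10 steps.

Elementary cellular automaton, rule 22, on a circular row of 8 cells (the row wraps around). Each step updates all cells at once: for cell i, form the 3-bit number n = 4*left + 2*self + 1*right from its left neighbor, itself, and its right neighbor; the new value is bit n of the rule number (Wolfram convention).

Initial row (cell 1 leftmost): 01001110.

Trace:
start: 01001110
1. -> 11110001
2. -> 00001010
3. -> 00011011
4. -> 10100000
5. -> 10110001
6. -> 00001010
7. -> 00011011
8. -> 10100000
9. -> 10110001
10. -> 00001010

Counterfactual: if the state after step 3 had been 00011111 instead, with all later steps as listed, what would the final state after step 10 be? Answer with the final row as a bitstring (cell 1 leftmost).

00001010

state after step 3 := 00011111
4. -> 10100000
5. -> 10110001
6. -> 00001010
7. -> 00011011
8. -> 10100000
9. -> 10110001
10. -> 00001010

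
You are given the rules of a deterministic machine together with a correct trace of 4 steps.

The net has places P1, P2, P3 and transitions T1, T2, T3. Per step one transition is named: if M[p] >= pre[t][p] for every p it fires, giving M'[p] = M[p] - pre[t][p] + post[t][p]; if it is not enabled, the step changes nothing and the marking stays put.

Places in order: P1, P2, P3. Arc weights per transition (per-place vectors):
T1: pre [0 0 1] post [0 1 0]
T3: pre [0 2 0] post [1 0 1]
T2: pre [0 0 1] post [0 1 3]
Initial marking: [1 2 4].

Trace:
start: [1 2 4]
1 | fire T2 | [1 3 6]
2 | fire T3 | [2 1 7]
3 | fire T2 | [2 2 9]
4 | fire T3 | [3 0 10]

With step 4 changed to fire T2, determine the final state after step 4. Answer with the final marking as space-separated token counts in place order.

(re-executing from step 4 with the substitution; state before step 4: [2 2 9])
4 | fire T2 | [2 3 11]

2 3 11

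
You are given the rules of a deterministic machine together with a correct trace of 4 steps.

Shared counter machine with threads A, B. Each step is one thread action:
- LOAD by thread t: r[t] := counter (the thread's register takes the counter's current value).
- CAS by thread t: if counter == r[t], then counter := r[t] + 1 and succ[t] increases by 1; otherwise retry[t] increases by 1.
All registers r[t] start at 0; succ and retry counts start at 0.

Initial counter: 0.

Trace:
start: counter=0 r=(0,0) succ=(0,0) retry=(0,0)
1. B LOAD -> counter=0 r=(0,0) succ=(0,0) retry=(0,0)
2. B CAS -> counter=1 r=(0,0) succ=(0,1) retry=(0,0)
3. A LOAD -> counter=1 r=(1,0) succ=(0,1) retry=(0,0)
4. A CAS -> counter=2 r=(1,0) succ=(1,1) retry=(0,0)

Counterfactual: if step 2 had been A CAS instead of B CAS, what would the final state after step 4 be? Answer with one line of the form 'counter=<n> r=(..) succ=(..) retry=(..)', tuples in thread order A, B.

counter=2 r=(1,0) succ=(2,0) retry=(0,0)

(re-executing from step 2 with the substitution; state before step 2: counter=0 r=(0,0) succ=(0,0) retry=(0,0))
2. A CAS -> counter=1 r=(0,0) succ=(1,0) retry=(0,0)
3. A LOAD -> counter=1 r=(1,0) succ=(1,0) retry=(0,0)
4. A CAS -> counter=2 r=(1,0) succ=(2,0) retry=(0,0)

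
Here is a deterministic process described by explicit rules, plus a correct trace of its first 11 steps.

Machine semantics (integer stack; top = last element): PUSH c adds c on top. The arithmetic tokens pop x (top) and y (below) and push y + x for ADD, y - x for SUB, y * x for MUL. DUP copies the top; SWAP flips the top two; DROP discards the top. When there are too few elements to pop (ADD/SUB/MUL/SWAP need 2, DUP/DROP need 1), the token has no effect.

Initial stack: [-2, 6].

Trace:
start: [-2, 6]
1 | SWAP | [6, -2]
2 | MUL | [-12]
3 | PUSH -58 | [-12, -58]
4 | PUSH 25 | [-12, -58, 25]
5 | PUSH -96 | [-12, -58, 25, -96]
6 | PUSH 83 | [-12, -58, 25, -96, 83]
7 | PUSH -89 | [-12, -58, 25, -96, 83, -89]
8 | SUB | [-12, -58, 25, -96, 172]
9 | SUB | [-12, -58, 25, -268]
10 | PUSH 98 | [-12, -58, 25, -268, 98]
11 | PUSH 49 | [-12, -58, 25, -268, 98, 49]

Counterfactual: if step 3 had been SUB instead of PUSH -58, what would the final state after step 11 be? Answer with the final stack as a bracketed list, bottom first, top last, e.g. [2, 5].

[-12, 25, -268, 98, 49]

(re-executing from step 3 with the substitution; state before step 3: [-12])
3 | SUB | [-12]
4 | PUSH 25 | [-12, 25]
5 | PUSH -96 | [-12, 25, -96]
6 | PUSH 83 | [-12, 25, -96, 83]
7 | PUSH -89 | [-12, 25, -96, 83, -89]
8 | SUB | [-12, 25, -96, 172]
9 | SUB | [-12, 25, -268]
10 | PUSH 98 | [-12, 25, -268, 98]
11 | PUSH 49 | [-12, 25, -268, 98, 49]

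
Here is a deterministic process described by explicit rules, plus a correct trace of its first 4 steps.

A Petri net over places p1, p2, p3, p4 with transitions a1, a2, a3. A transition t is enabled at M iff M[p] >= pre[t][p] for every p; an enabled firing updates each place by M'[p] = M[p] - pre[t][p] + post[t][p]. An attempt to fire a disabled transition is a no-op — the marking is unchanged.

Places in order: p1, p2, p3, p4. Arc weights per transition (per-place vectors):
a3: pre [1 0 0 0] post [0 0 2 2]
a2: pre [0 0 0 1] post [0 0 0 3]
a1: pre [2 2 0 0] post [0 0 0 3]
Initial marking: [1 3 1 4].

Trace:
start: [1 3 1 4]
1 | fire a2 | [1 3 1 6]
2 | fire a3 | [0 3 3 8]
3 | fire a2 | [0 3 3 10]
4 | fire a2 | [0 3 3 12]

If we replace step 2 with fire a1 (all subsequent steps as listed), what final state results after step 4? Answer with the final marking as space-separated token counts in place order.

(re-executing from step 2 with the substitution; state before step 2: [1 3 1 6])
2 | fire a1 | [1 3 1 6]
3 | fire a2 | [1 3 1 8]
4 | fire a2 | [1 3 1 10]

1 3 1 10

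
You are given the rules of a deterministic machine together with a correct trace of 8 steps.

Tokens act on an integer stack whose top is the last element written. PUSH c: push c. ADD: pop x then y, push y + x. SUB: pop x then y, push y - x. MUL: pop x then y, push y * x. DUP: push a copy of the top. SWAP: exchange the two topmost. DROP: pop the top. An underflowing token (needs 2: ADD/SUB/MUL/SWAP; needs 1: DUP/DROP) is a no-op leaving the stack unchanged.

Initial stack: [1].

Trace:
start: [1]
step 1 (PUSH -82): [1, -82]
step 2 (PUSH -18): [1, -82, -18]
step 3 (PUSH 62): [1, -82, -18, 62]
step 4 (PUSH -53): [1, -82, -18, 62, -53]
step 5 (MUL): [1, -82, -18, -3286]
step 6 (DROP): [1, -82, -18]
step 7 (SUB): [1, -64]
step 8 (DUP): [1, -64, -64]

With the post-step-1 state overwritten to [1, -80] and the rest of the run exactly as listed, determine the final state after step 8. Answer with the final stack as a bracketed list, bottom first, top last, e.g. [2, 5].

state after step 1 := [1, -80]
step 2 (PUSH -18): [1, -80, -18]
step 3 (PUSH 62): [1, -80, -18, 62]
step 4 (PUSH -53): [1, -80, -18, 62, -53]
step 5 (MUL): [1, -80, -18, -3286]
step 6 (DROP): [1, -80, -18]
step 7 (SUB): [1, -62]
step 8 (DUP): [1, -62, -62]

[1, -62, -62]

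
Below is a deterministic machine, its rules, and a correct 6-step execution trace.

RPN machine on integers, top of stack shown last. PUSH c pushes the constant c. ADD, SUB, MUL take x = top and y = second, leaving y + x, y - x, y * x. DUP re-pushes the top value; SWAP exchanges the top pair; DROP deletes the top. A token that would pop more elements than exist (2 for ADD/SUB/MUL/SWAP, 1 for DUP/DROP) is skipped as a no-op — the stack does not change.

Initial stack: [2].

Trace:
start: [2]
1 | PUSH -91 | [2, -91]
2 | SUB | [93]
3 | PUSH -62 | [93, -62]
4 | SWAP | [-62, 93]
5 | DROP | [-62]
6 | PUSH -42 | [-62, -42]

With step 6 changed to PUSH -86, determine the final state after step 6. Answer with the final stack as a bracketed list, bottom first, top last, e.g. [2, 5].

[-62, -86]

(re-executing from step 6 with the substitution; state before step 6: [-62])
6 | PUSH -86 | [-62, -86]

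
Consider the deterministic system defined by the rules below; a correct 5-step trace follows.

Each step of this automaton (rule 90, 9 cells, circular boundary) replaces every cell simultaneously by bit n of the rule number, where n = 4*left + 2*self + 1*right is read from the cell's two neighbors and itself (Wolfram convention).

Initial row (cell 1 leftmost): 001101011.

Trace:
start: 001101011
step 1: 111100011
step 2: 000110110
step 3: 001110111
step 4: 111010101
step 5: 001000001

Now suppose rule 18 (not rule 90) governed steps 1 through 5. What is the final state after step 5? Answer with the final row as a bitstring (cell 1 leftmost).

000100010

(re-executing steps 1..5 under rule 18; state before step 1: 001101011)
step 1: 110000000
step 2: 001000001
step 3: 110100010
step 4: 000010100
step 5: 000100010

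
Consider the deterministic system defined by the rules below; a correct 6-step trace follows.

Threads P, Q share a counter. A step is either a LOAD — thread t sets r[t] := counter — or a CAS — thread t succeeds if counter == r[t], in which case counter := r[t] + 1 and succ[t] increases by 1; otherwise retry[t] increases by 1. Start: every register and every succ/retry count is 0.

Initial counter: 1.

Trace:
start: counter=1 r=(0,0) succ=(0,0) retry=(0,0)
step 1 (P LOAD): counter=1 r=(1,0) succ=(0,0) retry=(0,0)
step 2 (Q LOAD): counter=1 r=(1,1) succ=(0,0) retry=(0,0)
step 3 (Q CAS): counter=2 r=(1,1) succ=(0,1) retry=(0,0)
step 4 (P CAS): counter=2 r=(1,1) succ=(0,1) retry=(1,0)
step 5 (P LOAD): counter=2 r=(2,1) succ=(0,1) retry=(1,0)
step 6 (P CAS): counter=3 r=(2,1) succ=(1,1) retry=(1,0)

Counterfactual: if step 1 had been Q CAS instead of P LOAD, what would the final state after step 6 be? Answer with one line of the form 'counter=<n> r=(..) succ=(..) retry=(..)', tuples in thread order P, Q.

counter=3 r=(2,1) succ=(1,1) retry=(1,1)

(re-executing from step 1 with the substitution; state before step 1: counter=1 r=(0,0) succ=(0,0) retry=(0,0))
step 1 (Q CAS): counter=1 r=(0,0) succ=(0,0) retry=(0,1)
step 2 (Q LOAD): counter=1 r=(0,1) succ=(0,0) retry=(0,1)
step 3 (Q CAS): counter=2 r=(0,1) succ=(0,1) retry=(0,1)
step 4 (P CAS): counter=2 r=(0,1) succ=(0,1) retry=(1,1)
step 5 (P LOAD): counter=2 r=(2,1) succ=(0,1) retry=(1,1)
step 6 (P CAS): counter=3 r=(2,1) succ=(1,1) retry=(1,1)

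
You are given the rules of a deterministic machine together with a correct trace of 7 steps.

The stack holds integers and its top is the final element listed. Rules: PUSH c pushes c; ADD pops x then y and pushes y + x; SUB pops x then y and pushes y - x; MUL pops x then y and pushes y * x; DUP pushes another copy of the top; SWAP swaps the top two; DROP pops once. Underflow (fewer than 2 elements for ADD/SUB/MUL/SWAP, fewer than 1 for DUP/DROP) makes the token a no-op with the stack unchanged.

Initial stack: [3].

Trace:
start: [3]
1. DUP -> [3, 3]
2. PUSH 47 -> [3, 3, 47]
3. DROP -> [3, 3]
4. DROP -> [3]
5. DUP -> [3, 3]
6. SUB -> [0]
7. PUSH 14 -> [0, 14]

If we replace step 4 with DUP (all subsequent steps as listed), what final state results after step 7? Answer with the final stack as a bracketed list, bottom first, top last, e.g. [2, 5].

(re-executing from step 4 with the substitution; state before step 4: [3, 3])
4. DUP -> [3, 3, 3]
5. DUP -> [3, 3, 3, 3]
6. SUB -> [3, 3, 0]
7. PUSH 14 -> [3, 3, 0, 14]

[3, 3, 0, 14]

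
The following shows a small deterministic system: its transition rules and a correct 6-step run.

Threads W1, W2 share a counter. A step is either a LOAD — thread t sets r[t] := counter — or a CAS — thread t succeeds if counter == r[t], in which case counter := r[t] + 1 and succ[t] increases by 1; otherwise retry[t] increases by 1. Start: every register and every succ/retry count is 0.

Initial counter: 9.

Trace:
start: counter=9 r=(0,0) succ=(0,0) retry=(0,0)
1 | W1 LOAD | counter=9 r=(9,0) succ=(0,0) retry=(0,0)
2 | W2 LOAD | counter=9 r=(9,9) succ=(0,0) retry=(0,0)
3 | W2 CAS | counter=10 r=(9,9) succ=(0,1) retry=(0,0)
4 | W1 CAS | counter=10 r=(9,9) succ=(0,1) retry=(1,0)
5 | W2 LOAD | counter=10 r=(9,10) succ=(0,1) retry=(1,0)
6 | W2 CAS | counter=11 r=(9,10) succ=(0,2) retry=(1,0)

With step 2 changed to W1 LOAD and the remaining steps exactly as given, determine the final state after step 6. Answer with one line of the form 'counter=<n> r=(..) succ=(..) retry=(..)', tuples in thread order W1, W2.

(re-executing from step 2 with the substitution; state before step 2: counter=9 r=(9,0) succ=(0,0) retry=(0,0))
2 | W1 LOAD | counter=9 r=(9,0) succ=(0,0) retry=(0,0)
3 | W2 CAS | counter=9 r=(9,0) succ=(0,0) retry=(0,1)
4 | W1 CAS | counter=10 r=(9,0) succ=(1,0) retry=(0,1)
5 | W2 LOAD | counter=10 r=(9,10) succ=(1,0) retry=(0,1)
6 | W2 CAS | counter=11 r=(9,10) succ=(1,1) retry=(0,1)

counter=11 r=(9,10) succ=(1,1) retry=(0,1)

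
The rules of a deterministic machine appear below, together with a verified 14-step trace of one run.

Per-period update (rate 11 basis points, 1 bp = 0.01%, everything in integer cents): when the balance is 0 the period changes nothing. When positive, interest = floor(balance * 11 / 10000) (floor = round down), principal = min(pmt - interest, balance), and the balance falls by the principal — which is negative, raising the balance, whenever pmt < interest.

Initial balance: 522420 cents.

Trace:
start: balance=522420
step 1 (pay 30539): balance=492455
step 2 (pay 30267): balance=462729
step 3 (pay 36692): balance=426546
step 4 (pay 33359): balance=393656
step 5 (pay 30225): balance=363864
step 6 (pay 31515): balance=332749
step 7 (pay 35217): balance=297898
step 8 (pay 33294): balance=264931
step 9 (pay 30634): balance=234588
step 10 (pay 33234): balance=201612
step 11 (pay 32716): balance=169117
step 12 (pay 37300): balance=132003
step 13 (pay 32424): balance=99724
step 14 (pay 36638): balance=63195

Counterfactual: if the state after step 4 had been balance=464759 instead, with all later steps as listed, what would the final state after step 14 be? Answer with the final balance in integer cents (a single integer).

135082

state after step 4 := balance=464759
step 5 (pay 30225): balance=435045
step 6 (pay 31515): balance=404008
step 7 (pay 35217): balance=369235
step 8 (pay 33294): balance=336347
step 9 (pay 30634): balance=306082
step 10 (pay 33234): balance=273184
step 11 (pay 32716): balance=240768
step 12 (pay 37300): balance=203732
step 13 (pay 32424): balance=171532
step 14 (pay 36638): balance=135082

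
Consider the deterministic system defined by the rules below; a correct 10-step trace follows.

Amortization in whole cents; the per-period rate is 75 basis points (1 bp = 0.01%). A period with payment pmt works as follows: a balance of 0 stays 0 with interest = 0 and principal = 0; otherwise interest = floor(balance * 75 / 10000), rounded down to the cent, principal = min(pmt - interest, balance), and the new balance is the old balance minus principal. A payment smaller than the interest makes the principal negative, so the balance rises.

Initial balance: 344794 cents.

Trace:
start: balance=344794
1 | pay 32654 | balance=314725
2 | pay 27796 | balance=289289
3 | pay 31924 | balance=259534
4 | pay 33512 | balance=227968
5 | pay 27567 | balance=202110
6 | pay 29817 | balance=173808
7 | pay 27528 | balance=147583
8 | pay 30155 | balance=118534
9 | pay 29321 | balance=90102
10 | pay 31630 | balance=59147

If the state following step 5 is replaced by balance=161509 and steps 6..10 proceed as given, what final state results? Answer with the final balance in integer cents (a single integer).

state after step 5 := balance=161509
6 | pay 29817 | balance=132903
7 | pay 27528 | balance=106371
8 | pay 30155 | balance=77013
9 | pay 29321 | balance=48269
10 | pay 31630 | balance=17001

17001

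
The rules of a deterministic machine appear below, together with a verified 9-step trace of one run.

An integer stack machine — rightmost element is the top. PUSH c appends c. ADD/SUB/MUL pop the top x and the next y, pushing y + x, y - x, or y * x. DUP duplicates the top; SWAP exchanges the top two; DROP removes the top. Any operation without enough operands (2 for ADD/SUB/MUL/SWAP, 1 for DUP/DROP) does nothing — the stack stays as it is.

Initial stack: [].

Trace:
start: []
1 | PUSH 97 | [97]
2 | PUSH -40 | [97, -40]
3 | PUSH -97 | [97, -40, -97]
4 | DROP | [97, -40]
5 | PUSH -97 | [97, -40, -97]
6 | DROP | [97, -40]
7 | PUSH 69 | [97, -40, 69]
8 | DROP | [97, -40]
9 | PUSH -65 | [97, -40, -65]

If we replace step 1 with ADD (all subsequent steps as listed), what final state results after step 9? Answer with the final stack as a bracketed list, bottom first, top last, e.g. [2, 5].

(re-executing from step 1 with the substitution; state before step 1: [])
1 | ADD | []
2 | PUSH -40 | [-40]
3 | PUSH -97 | [-40, -97]
4 | DROP | [-40]
5 | PUSH -97 | [-40, -97]
6 | DROP | [-40]
7 | PUSH 69 | [-40, 69]
8 | DROP | [-40]
9 | PUSH -65 | [-40, -65]

[-40, -65]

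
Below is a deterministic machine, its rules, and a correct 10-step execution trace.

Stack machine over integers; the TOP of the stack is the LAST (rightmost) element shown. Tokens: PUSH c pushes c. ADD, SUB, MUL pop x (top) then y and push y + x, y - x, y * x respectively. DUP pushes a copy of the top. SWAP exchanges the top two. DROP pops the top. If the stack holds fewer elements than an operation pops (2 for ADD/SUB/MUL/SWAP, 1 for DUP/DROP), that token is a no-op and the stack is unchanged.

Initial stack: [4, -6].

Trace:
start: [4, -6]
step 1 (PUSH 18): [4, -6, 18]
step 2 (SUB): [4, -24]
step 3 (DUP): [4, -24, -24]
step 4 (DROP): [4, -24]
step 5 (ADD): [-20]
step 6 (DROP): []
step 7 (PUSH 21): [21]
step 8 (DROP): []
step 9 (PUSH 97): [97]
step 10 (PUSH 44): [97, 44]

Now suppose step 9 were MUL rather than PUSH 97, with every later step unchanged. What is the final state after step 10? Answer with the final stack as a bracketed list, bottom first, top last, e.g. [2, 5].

[44]

(re-executing from step 9 with the substitution; state before step 9: [])
step 9 (MUL): []
step 10 (PUSH 44): [44]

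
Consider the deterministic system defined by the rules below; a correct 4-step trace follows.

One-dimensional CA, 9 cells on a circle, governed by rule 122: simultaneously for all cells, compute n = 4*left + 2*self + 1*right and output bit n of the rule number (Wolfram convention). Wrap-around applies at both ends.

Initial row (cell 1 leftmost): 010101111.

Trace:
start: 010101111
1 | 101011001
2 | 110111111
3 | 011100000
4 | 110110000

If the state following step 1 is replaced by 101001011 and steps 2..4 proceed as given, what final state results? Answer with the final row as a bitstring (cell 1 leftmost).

000000000

state after step 1 := 101001011
2 | 110110110
3 | 111111111
4 | 000000000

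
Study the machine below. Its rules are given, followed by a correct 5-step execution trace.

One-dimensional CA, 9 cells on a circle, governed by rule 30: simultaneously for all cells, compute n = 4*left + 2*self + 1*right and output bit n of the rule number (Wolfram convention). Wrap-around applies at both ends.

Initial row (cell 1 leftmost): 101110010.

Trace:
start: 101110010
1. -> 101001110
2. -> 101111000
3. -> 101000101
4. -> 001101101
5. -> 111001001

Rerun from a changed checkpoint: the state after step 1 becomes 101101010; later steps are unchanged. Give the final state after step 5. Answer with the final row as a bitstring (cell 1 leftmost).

state after step 1 := 101101010
2. -> 101001010
3. -> 101111010
4. -> 101000010
5. -> 101100110

101100110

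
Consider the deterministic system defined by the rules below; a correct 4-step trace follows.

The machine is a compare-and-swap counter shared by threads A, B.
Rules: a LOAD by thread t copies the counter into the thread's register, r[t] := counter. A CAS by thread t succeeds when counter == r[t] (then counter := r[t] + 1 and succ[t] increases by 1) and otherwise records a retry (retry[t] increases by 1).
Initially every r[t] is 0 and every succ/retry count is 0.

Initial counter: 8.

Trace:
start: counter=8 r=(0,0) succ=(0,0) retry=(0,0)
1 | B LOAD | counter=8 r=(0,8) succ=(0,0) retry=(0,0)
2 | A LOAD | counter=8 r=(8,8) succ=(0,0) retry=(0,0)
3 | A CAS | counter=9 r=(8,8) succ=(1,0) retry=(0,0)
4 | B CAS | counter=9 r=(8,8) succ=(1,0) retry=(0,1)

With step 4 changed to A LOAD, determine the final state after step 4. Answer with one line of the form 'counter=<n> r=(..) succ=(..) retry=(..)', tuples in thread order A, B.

(re-executing from step 4 with the substitution; state before step 4: counter=9 r=(8,8) succ=(1,0) retry=(0,0))
4 | A LOAD | counter=9 r=(9,8) succ=(1,0) retry=(0,0)

counter=9 r=(9,8) succ=(1,0) retry=(0,0)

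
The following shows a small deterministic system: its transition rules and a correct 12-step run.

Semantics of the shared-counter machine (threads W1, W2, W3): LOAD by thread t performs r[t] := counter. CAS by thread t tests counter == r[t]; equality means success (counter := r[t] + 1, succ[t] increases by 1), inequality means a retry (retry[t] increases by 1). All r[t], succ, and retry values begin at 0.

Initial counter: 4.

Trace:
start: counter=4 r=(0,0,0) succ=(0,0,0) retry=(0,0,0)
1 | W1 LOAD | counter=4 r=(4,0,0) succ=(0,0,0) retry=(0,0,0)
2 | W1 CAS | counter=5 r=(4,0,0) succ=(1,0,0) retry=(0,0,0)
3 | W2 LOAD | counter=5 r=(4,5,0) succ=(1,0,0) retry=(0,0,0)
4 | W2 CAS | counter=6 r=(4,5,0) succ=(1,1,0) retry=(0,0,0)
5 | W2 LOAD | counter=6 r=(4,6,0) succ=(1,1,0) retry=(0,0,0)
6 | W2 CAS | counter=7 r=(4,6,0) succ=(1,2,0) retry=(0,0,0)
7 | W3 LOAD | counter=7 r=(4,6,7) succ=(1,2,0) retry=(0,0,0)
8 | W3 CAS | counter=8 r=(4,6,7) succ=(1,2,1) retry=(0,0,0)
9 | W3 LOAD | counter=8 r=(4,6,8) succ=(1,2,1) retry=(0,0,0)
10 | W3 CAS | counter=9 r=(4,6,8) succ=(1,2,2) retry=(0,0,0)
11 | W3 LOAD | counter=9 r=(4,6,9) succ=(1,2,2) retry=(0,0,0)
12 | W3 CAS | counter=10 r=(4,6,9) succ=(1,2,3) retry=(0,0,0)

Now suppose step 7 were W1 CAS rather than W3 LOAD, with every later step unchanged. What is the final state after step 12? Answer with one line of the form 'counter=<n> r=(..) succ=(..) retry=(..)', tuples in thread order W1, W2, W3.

(re-executing from step 7 with the substitution; state before step 7: counter=7 r=(4,6,0) succ=(1,2,0) retry=(0,0,0))
7 | W1 CAS | counter=7 r=(4,6,0) succ=(1,2,0) retry=(1,0,0)
8 | W3 CAS | counter=7 r=(4,6,0) succ=(1,2,0) retry=(1,0,1)
9 | W3 LOAD | counter=7 r=(4,6,7) succ=(1,2,0) retry=(1,0,1)
10 | W3 CAS | counter=8 r=(4,6,7) succ=(1,2,1) retry=(1,0,1)
11 | W3 LOAD | counter=8 r=(4,6,8) succ=(1,2,1) retry=(1,0,1)
12 | W3 CAS | counter=9 r=(4,6,8) succ=(1,2,2) retry=(1,0,1)

counter=9 r=(4,6,8) succ=(1,2,2) retry=(1,0,1)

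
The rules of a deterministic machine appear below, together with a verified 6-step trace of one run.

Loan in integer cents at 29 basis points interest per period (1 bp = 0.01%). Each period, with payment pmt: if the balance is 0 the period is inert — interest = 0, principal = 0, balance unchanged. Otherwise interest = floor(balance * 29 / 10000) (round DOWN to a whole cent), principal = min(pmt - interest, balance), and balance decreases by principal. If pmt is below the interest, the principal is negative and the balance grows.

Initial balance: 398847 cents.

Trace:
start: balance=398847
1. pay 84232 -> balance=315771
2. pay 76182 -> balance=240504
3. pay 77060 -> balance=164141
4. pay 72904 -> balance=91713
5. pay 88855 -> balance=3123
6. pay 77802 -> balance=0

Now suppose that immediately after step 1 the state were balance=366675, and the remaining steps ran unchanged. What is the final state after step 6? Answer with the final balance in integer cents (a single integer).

0

state after step 1 := balance=366675
2. pay 76182 -> balance=291556
3. pay 77060 -> balance=215341
4. pay 72904 -> balance=143061
5. pay 88855 -> balance=54620
6. pay 77802 -> balance=0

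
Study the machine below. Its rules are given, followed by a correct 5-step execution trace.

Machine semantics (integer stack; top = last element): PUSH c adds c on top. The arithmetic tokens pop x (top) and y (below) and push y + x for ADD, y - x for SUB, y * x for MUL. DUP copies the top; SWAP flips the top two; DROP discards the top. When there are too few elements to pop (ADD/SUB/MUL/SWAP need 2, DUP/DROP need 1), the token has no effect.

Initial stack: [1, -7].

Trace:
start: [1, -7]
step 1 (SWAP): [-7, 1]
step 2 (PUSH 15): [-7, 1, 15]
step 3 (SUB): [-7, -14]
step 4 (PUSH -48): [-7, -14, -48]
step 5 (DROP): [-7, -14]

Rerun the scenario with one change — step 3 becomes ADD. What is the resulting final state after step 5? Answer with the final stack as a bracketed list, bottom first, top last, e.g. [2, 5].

[-7, 16]

(re-executing from step 3 with the substitution; state before step 3: [-7, 1, 15])
step 3 (ADD): [-7, 16]
step 4 (PUSH -48): [-7, 16, -48]
step 5 (DROP): [-7, 16]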